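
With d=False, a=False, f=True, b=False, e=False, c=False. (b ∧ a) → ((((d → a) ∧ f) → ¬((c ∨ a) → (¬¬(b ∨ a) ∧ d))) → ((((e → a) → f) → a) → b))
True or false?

True

b ∧ a = False ∧ False = False
d → a = False → False = True
(d → a) ∧ f = True ∧ True = True
c ∨ a = False ∨ False = False
b ∨ a = False ∨ False = False
¬(b ∨ a) = ¬False = True
¬¬(b ∨ a) = ¬True = False
¬¬(b ∨ a) ∧ d = False ∧ False = False
(c ∨ a) → (¬¬(b ∨ a) ∧ d) = False → False = True
¬((c ∨ a) → (¬¬(b ∨ a) ∧ d)) = ¬True = False
((d → a) ∧ f) → ¬((c ∨ a) → (¬¬(b ∨ a) ∧ d)) = True → False = False
e → a = False → False = True
(e → a) → f = True → True = True
((e → a) → f) → a = True → False = False
(((e → a) → f) → a) → b = False → False = True
(((d → a) ∧ f) → ¬((c ∨ a) → (¬¬(b ∨ a) ∧ d))) → ((((e → a) → f) → a) → b) = False → True = True
(b ∧ a) → ((((d → a) ∧ f) → ¬((c ∨ a) → (¬¬(b ∨ a) ∧ d))) → ((((e → a) → f) → a) → b)) = False → True = True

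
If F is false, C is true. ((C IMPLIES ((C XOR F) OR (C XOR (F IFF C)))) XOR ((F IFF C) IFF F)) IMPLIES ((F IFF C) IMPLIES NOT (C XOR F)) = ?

true

C XOR F = true XOR false = true
F IFF C = false IFF true = false
C XOR (F IFF C) = true XOR false = true
(C XOR F) OR (C XOR (F IFF C)) = true OR true = true
C IMPLIES ((C XOR F) OR (C XOR (F IFF C))) = true IMPLIES true = true
F IFF C = false IFF true = false
(F IFF C) IFF F = false IFF false = true
(C IMPLIES ((C XOR F) OR (C XOR (F IFF C)))) XOR ((F IFF C) IFF F) = true XOR true = false
F IFF C = false IFF true = false
C XOR F = true XOR false = true
NOT (C XOR F) = NOT true = false
(F IFF C) IMPLIES NOT (C XOR F) = false IMPLIES false = true
((C IMPLIES ((C XOR F) OR (C XOR (F IFF C)))) XOR ((F IFF C) IFF F)) IMPLIES ((F IFF C) IMPLIES NOT (C XOR F)) = false IMPLIES true = true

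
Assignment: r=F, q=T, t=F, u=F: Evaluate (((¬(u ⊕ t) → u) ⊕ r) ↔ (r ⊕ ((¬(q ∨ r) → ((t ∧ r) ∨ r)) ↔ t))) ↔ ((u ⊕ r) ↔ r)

u ⊕ t = F ⊕ F = F
¬(u ⊕ t) = ¬F = T
¬(u ⊕ t) → u = T → F = F
(¬(u ⊕ t) → u) ⊕ r = F ⊕ F = F
q ∨ r = T ∨ F = T
¬(q ∨ r) = ¬T = F
t ∧ r = F ∧ F = F
(t ∧ r) ∨ r = F ∨ F = F
¬(q ∨ r) → ((t ∧ r) ∨ r) = F → F = T
(¬(q ∨ r) → ((t ∧ r) ∨ r)) ↔ t = T ↔ F = F
r ⊕ ((¬(q ∨ r) → ((t ∧ r) ∨ r)) ↔ t) = F ⊕ F = F
((¬(u ⊕ t) → u) ⊕ r) ↔ (r ⊕ ((¬(q ∨ r) → ((t ∧ r) ∨ r)) ↔ t)) = F ↔ F = T
u ⊕ r = F ⊕ F = F
(u ⊕ r) ↔ r = F ↔ F = T
(((¬(u ⊕ t) → u) ⊕ r) ↔ (r ⊕ ((¬(q ∨ r) → ((t ∧ r) ∨ r)) ↔ t))) ↔ ((u ⊕ r) ↔ r) = T ↔ T = T

T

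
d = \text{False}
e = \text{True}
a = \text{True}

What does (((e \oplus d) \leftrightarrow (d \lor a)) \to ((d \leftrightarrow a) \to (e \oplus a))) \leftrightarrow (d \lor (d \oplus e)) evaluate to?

e \oplus d = \text{True} \oplus \text{False} = \text{True}
d \lor a = \text{False} \lor \text{True} = \text{True}
(e \oplus d) \leftrightarrow (d \lor a) = \text{True} \leftrightarrow \text{True} = \text{True}
d \leftrightarrow a = \text{False} \leftrightarrow \text{True} = \text{False}
e \oplus a = \text{True} \oplus \text{True} = \text{False}
(d \leftrightarrow a) \to (e \oplus a) = \text{False} \to \text{False} = \text{True}
((e \oplus d) \leftrightarrow (d \lor a)) \to ((d \leftrightarrow a) \to (e \oplus a)) = \text{True} \to \text{True} = \text{True}
d \oplus e = \text{False} \oplus \text{True} = \text{True}
d \lor (d \oplus e) = \text{False} \lor \text{True} = \text{True}
(((e \oplus d) \leftrightarrow (d \lor a)) \to ((d \leftrightarrow a) \to (e \oplus a))) \leftrightarrow (d \lor (d \oplus e)) = \text{True} \leftrightarrow \text{True} = \text{True}

\text{True}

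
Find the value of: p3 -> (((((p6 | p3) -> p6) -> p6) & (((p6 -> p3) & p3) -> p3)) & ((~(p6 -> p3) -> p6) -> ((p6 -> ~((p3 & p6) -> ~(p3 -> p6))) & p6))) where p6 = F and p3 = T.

p6 | p3 = F | T = T
(p6 | p3) -> p6 = T -> F = F
((p6 | p3) -> p6) -> p6 = F -> F = T
p6 -> p3 = F -> T = T
(p6 -> p3) & p3 = T & T = T
((p6 -> p3) & p3) -> p3 = T -> T = T
(((p6 | p3) -> p6) -> p6) & (((p6 -> p3) & p3) -> p3) = T & T = T
p6 -> p3 = F -> T = T
~(p6 -> p3) = ~T = F
~(p6 -> p3) -> p6 = F -> F = T
p3 & p6 = T & F = F
p3 -> p6 = T -> F = F
~(p3 -> p6) = ~F = T
(p3 & p6) -> ~(p3 -> p6) = F -> T = T
~((p3 & p6) -> ~(p3 -> p6)) = ~T = F
p6 -> ~((p3 & p6) -> ~(p3 -> p6)) = F -> F = T
(p6 -> ~((p3 & p6) -> ~(p3 -> p6))) & p6 = T & F = F
(~(p6 -> p3) -> p6) -> ((p6 -> ~((p3 & p6) -> ~(p3 -> p6))) & p6) = T -> F = F
((((p6 | p3) -> p6) -> p6) & (((p6 -> p3) & p3) -> p3)) & ((~(p6 -> p3) -> p6) -> ((p6 -> ~((p3 & p6) -> ~(p3 -> p6))) & p6)) = T & F = F
p3 -> (((((p6 | p3) -> p6) -> p6) & (((p6 -> p3) & p3) -> p3)) & ((~(p6 -> p3) -> p6) -> ((p6 -> ~((p3 & p6) -> ~(p3 -> p6))) & p6))) = T -> F = F

F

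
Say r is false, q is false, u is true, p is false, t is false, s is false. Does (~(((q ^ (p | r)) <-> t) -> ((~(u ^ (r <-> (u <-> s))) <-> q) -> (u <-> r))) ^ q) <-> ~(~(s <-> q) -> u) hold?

1

p | r = 0 | 0 = 0
q ^ (p | r) = 0 ^ 0 = 0
(q ^ (p | r)) <-> t = 0 <-> 0 = 1
u <-> s = 1 <-> 0 = 0
r <-> (u <-> s) = 0 <-> 0 = 1
u ^ (r <-> (u <-> s)) = 1 ^ 1 = 0
~(u ^ (r <-> (u <-> s))) = ~0 = 1
~(u ^ (r <-> (u <-> s))) <-> q = 1 <-> 0 = 0
u <-> r = 1 <-> 0 = 0
(~(u ^ (r <-> (u <-> s))) <-> q) -> (u <-> r) = 0 -> 0 = 1
((q ^ (p | r)) <-> t) -> ((~(u ^ (r <-> (u <-> s))) <-> q) -> (u <-> r)) = 1 -> 1 = 1
~(((q ^ (p | r)) <-> t) -> ((~(u ^ (r <-> (u <-> s))) <-> q) -> (u <-> r))) = ~1 = 0
~(((q ^ (p | r)) <-> t) -> ((~(u ^ (r <-> (u <-> s))) <-> q) -> (u <-> r))) ^ q = 0 ^ 0 = 0
s <-> q = 0 <-> 0 = 1
~(s <-> q) = ~1 = 0
~(s <-> q) -> u = 0 -> 1 = 1
~(~(s <-> q) -> u) = ~1 = 0
(~(((q ^ (p | r)) <-> t) -> ((~(u ^ (r <-> (u <-> s))) <-> q) -> (u <-> r))) ^ q) <-> ~(~(s <-> q) -> u) = 0 <-> 0 = 1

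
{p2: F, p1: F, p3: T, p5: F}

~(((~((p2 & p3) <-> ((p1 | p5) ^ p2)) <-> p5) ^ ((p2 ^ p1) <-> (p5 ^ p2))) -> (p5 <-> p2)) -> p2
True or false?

p2 & p3 = F & T = F
p1 | p5 = F | F = F
(p1 | p5) ^ p2 = F ^ F = F
(p2 & p3) <-> ((p1 | p5) ^ p2) = F <-> F = T
~((p2 & p3) <-> ((p1 | p5) ^ p2)) = ~T = F
~((p2 & p3) <-> ((p1 | p5) ^ p2)) <-> p5 = F <-> F = T
p2 ^ p1 = F ^ F = F
p5 ^ p2 = F ^ F = F
(p2 ^ p1) <-> (p5 ^ p2) = F <-> F = T
(~((p2 & p3) <-> ((p1 | p5) ^ p2)) <-> p5) ^ ((p2 ^ p1) <-> (p5 ^ p2)) = T ^ T = F
p5 <-> p2 = F <-> F = T
((~((p2 & p3) <-> ((p1 | p5) ^ p2)) <-> p5) ^ ((p2 ^ p1) <-> (p5 ^ p2))) -> (p5 <-> p2) = F -> T = T
~(((~((p2 & p3) <-> ((p1 | p5) ^ p2)) <-> p5) ^ ((p2 ^ p1) <-> (p5 ^ p2))) -> (p5 <-> p2)) = ~T = F
~(((~((p2 & p3) <-> ((p1 | p5) ^ p2)) <-> p5) ^ ((p2 ^ p1) <-> (p5 ^ p2))) -> (p5 <-> p2)) -> p2 = F -> F = T

T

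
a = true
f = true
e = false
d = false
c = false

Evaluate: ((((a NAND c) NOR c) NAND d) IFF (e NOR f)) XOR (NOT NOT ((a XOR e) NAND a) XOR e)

false

Substituting a=true, f=true, e=false, d=false, c=false:
a NAND c = true NAND false = true
(a NAND c) NOR c = true NOR false = false
((a NAND c) NOR c) NAND d = false NAND false = true
e NOR f = false NOR true = false
(((a NAND c) NOR c) NAND d) IFF (e NOR f) = true IFF false = false
a XOR e = true XOR false = true
(a XOR e) NAND a = true NAND true = false
NOT ((a XOR e) NAND a) = NOT false = true
NOT NOT ((a XOR e) NAND a) = NOT true = false
NOT NOT ((a XOR e) NAND a) XOR e = false XOR false = false
((((a NAND c) NOR c) NAND d) IFF (e NOR f)) XOR (NOT NOT ((a XOR e) NAND a) XOR e) = false XOR false = false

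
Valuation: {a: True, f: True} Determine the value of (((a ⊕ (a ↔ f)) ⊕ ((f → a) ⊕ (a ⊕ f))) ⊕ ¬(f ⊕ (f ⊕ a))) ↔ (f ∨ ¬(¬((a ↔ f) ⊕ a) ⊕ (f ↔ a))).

True

Substituting a=True, f=True:
a ↔ f = True ↔ True = True
a ⊕ (a ↔ f) = True ⊕ True = False
f → a = True → True = True
a ⊕ f = True ⊕ True = False
(f → a) ⊕ (a ⊕ f) = True ⊕ False = True
(a ⊕ (a ↔ f)) ⊕ ((f → a) ⊕ (a ⊕ f)) = False ⊕ True = True
f ⊕ a = True ⊕ True = False
f ⊕ (f ⊕ a) = True ⊕ False = True
¬(f ⊕ (f ⊕ a)) = ¬True = False
((a ⊕ (a ↔ f)) ⊕ ((f → a) ⊕ (a ⊕ f))) ⊕ ¬(f ⊕ (f ⊕ a)) = True ⊕ False = True
a ↔ f = True ↔ True = True
(a ↔ f) ⊕ a = True ⊕ True = False
¬((a ↔ f) ⊕ a) = ¬False = True
f ↔ a = True ↔ True = True
¬((a ↔ f) ⊕ a) ⊕ (f ↔ a) = True ⊕ True = False
¬(¬((a ↔ f) ⊕ a) ⊕ (f ↔ a)) = ¬False = True
f ∨ ¬(¬((a ↔ f) ⊕ a) ⊕ (f ↔ a)) = True ∨ True = True
(((a ⊕ (a ↔ f)) ⊕ ((f → a) ⊕ (a ⊕ f))) ⊕ ¬(f ⊕ (f ⊕ a))) ↔ (f ∨ ¬(¬((a ↔ f) ⊕ a) ⊕ (f ↔ a))) = True ↔ True = True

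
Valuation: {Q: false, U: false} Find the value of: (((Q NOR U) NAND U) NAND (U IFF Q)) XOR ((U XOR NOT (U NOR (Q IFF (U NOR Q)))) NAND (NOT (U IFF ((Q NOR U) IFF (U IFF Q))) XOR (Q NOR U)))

Q NOR U = false NOR false = true
(Q NOR U) NAND U = true NAND false = true
U IFF Q = false IFF false = true
((Q NOR U) NAND U) NAND (U IFF Q) = true NAND true = false
U NOR Q = false NOR false = true
Q IFF (U NOR Q) = false IFF true = false
U NOR (Q IFF (U NOR Q)) = false NOR false = true
NOT (U NOR (Q IFF (U NOR Q))) = NOT true = false
U XOR NOT (U NOR (Q IFF (U NOR Q))) = false XOR false = false
Q NOR U = false NOR false = true
U IFF Q = false IFF false = true
(Q NOR U) IFF (U IFF Q) = true IFF true = true
U IFF ((Q NOR U) IFF (U IFF Q)) = false IFF true = false
NOT (U IFF ((Q NOR U) IFF (U IFF Q))) = NOT false = true
Q NOR U = false NOR false = true
NOT (U IFF ((Q NOR U) IFF (U IFF Q))) XOR (Q NOR U) = true XOR true = false
(U XOR NOT (U NOR (Q IFF (U NOR Q)))) NAND (NOT (U IFF ((Q NOR U) IFF (U IFF Q))) XOR (Q NOR U)) = false NAND false = true
(((Q NOR U) NAND U) NAND (U IFF Q)) XOR ((U XOR NOT (U NOR (Q IFF (U NOR Q)))) NAND (NOT (U IFF ((Q NOR U) IFF (U IFF Q))) XOR (Q NOR U))) = false XOR true = true

true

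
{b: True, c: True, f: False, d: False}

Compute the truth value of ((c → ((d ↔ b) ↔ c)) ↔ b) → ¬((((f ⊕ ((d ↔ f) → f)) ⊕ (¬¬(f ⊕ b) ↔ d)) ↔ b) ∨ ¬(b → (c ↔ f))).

True

d ↔ b = False ↔ True = False
(d ↔ b) ↔ c = False ↔ True = False
c → ((d ↔ b) ↔ c) = True → False = False
(c → ((d ↔ b) ↔ c)) ↔ b = False ↔ True = False
d ↔ f = False ↔ False = True
(d ↔ f) → f = True → False = False
f ⊕ ((d ↔ f) → f) = False ⊕ False = False
f ⊕ b = False ⊕ True = True
¬(f ⊕ b) = ¬True = False
¬¬(f ⊕ b) = ¬False = True
¬¬(f ⊕ b) ↔ d = True ↔ False = False
(f ⊕ ((d ↔ f) → f)) ⊕ (¬¬(f ⊕ b) ↔ d) = False ⊕ False = False
((f ⊕ ((d ↔ f) → f)) ⊕ (¬¬(f ⊕ b) ↔ d)) ↔ b = False ↔ True = False
c ↔ f = True ↔ False = False
b → (c ↔ f) = True → False = False
¬(b → (c ↔ f)) = ¬False = True
(((f ⊕ ((d ↔ f) → f)) ⊕ (¬¬(f ⊕ b) ↔ d)) ↔ b) ∨ ¬(b → (c ↔ f)) = False ∨ True = True
¬((((f ⊕ ((d ↔ f) → f)) ⊕ (¬¬(f ⊕ b) ↔ d)) ↔ b) ∨ ¬(b → (c ↔ f))) = ¬True = False
((c → ((d ↔ b) ↔ c)) ↔ b) → ¬((((f ⊕ ((d ↔ f) → f)) ⊕ (¬¬(f ⊕ b) ↔ d)) ↔ b) ∨ ¬(b → (c ↔ f))) = False → False = True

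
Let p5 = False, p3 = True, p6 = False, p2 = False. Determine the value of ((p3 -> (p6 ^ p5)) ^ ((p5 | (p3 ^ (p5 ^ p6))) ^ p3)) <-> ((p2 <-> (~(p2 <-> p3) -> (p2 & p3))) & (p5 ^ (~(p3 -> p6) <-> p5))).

True

p6 ^ p5 = False ^ False = False
p3 -> (p6 ^ p5) = True -> False = False
p5 ^ p6 = False ^ False = False
p3 ^ (p5 ^ p6) = True ^ False = True
p5 | (p3 ^ (p5 ^ p6)) = False | True = True
(p5 | (p3 ^ (p5 ^ p6))) ^ p3 = True ^ True = False
(p3 -> (p6 ^ p5)) ^ ((p5 | (p3 ^ (p5 ^ p6))) ^ p3) = False ^ False = False
p2 <-> p3 = False <-> True = False
~(p2 <-> p3) = ~False = True
p2 & p3 = False & True = False
~(p2 <-> p3) -> (p2 & p3) = True -> False = False
p2 <-> (~(p2 <-> p3) -> (p2 & p3)) = False <-> False = True
p3 -> p6 = True -> False = False
~(p3 -> p6) = ~False = True
~(p3 -> p6) <-> p5 = True <-> False = False
p5 ^ (~(p3 -> p6) <-> p5) = False ^ False = False
(p2 <-> (~(p2 <-> p3) -> (p2 & p3))) & (p5 ^ (~(p3 -> p6) <-> p5)) = True & False = False
((p3 -> (p6 ^ p5)) ^ ((p5 | (p3 ^ (p5 ^ p6))) ^ p3)) <-> ((p2 <-> (~(p2 <-> p3) -> (p2 & p3))) & (p5 ^ (~(p3 -> p6) <-> p5))) = False <-> False = True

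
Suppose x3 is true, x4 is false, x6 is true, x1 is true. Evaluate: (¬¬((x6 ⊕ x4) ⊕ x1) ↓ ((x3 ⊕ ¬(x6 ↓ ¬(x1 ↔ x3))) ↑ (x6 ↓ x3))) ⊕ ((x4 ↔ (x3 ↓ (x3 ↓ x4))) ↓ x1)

x6 ⊕ x4 = True ⊕ False = True
(x6 ⊕ x4) ⊕ x1 = True ⊕ True = False
¬((x6 ⊕ x4) ⊕ x1) = ¬False = True
¬¬((x6 ⊕ x4) ⊕ x1) = ¬True = False
x1 ↔ x3 = True ↔ True = True
¬(x1 ↔ x3) = ¬True = False
x6 ↓ ¬(x1 ↔ x3) = True ↓ False = False
¬(x6 ↓ ¬(x1 ↔ x3)) = ¬False = True
x3 ⊕ ¬(x6 ↓ ¬(x1 ↔ x3)) = True ⊕ True = False
x6 ↓ x3 = True ↓ True = False
(x3 ⊕ ¬(x6 ↓ ¬(x1 ↔ x3))) ↑ (x6 ↓ x3) = False ↑ False = True
¬¬((x6 ⊕ x4) ⊕ x1) ↓ ((x3 ⊕ ¬(x6 ↓ ¬(x1 ↔ x3))) ↑ (x6 ↓ x3)) = False ↓ True = False
x3 ↓ x4 = True ↓ False = False
x3 ↓ (x3 ↓ x4) = True ↓ False = False
x4 ↔ (x3 ↓ (x3 ↓ x4)) = False ↔ False = True
(x4 ↔ (x3 ↓ (x3 ↓ x4))) ↓ x1 = True ↓ True = False
(¬¬((x6 ⊕ x4) ⊕ x1) ↓ ((x3 ⊕ ¬(x6 ↓ ¬(x1 ↔ x3))) ↑ (x6 ↓ x3))) ⊕ ((x4 ↔ (x3 ↓ (x3 ↓ x4))) ↓ x1) = False ⊕ False = False

False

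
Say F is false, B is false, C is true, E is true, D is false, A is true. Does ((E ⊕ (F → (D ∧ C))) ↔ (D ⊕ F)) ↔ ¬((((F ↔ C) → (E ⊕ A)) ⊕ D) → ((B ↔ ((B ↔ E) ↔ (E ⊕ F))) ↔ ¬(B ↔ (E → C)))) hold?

False

D ∧ C = False ∧ True = False
F → (D ∧ C) = False → False = True
E ⊕ (F → (D ∧ C)) = True ⊕ True = False
D ⊕ F = False ⊕ False = False
(E ⊕ (F → (D ∧ C))) ↔ (D ⊕ F) = False ↔ False = True
F ↔ C = False ↔ True = False
E ⊕ A = True ⊕ True = False
(F ↔ C) → (E ⊕ A) = False → False = True
((F ↔ C) → (E ⊕ A)) ⊕ D = True ⊕ False = True
B ↔ E = False ↔ True = False
E ⊕ F = True ⊕ False = True
(B ↔ E) ↔ (E ⊕ F) = False ↔ True = False
B ↔ ((B ↔ E) ↔ (E ⊕ F)) = False ↔ False = True
E → C = True → True = True
B ↔ (E → C) = False ↔ True = False
¬(B ↔ (E → C)) = ¬False = True
(B ↔ ((B ↔ E) ↔ (E ⊕ F))) ↔ ¬(B ↔ (E → C)) = True ↔ True = True
(((F ↔ C) → (E ⊕ A)) ⊕ D) → ((B ↔ ((B ↔ E) ↔ (E ⊕ F))) ↔ ¬(B ↔ (E → C))) = True → True = True
¬((((F ↔ C) → (E ⊕ A)) ⊕ D) → ((B ↔ ((B ↔ E) ↔ (E ⊕ F))) ↔ ¬(B ↔ (E → C)))) = ¬True = False
((E ⊕ (F → (D ∧ C))) ↔ (D ⊕ F)) ↔ ¬((((F ↔ C) → (E ⊕ A)) ⊕ D) → ((B ↔ ((B ↔ E) ↔ (E ⊕ F))) ↔ ¬(B ↔ (E → C)))) = True ↔ False = False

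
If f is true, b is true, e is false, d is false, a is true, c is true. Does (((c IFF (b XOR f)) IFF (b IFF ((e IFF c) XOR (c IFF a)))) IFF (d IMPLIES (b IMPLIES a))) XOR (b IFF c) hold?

T

Substituting f=T, b=T, e=F, d=F, a=T, c=T:
b XOR f = T XOR T = F
c IFF (b XOR f) = T IFF F = F
e IFF c = F IFF T = F
c IFF a = T IFF T = T
(e IFF c) XOR (c IFF a) = F XOR T = T
b IFF ((e IFF c) XOR (c IFF a)) = T IFF T = T
(c IFF (b XOR f)) IFF (b IFF ((e IFF c) XOR (c IFF a))) = F IFF T = F
b IMPLIES a = T IMPLIES T = T
d IMPLIES (b IMPLIES a) = F IMPLIES T = T
((c IFF (b XOR f)) IFF (b IFF ((e IFF c) XOR (c IFF a)))) IFF (d IMPLIES (b IMPLIES a)) = F IFF T = F
b IFF c = T IFF T = T
(((c IFF (b XOR f)) IFF (b IFF ((e IFF c) XOR (c IFF a)))) IFF (d IMPLIES (b IMPLIES a))) XOR (b IFF c) = F XOR T = T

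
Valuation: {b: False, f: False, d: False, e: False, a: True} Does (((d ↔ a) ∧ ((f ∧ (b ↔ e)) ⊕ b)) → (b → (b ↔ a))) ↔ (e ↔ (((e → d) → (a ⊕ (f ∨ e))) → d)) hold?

True

d ↔ a = False ↔ True = False
b ↔ e = False ↔ False = True
f ∧ (b ↔ e) = False ∧ True = False
(f ∧ (b ↔ e)) ⊕ b = False ⊕ False = False
(d ↔ a) ∧ ((f ∧ (b ↔ e)) ⊕ b) = False ∧ False = False
b ↔ a = False ↔ True = False
b → (b ↔ a) = False → False = True
((d ↔ a) ∧ ((f ∧ (b ↔ e)) ⊕ b)) → (b → (b ↔ a)) = False → True = True
e → d = False → False = True
f ∨ e = False ∨ False = False
a ⊕ (f ∨ e) = True ⊕ False = True
(e → d) → (a ⊕ (f ∨ e)) = True → True = True
((e → d) → (a ⊕ (f ∨ e))) → d = True → False = False
e ↔ (((e → d) → (a ⊕ (f ∨ e))) → d) = False ↔ False = True
(((d ↔ a) ∧ ((f ∧ (b ↔ e)) ⊕ b)) → (b → (b ↔ a))) ↔ (e ↔ (((e → d) → (a ⊕ (f ∨ e))) → d)) = True ↔ True = True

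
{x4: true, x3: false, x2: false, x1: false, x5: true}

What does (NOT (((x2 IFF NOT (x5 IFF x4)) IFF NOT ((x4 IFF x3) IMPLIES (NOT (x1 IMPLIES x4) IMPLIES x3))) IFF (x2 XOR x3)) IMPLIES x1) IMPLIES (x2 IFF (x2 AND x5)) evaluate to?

x5 IFF x4 = true IFF true = true
NOT (x5 IFF x4) = NOT true = false
x2 IFF NOT (x5 IFF x4) = false IFF false = true
x4 IFF x3 = true IFF false = false
x1 IMPLIES x4 = false IMPLIES true = true
NOT (x1 IMPLIES x4) = NOT true = false
NOT (x1 IMPLIES x4) IMPLIES x3 = false IMPLIES false = true
(x4 IFF x3) IMPLIES (NOT (x1 IMPLIES x4) IMPLIES x3) = false IMPLIES true = true
NOT ((x4 IFF x3) IMPLIES (NOT (x1 IMPLIES x4) IMPLIES x3)) = NOT true = false
(x2 IFF NOT (x5 IFF x4)) IFF NOT ((x4 IFF x3) IMPLIES (NOT (x1 IMPLIES x4) IMPLIES x3)) = true IFF false = false
x2 XOR x3 = false XOR false = false
((x2 IFF NOT (x5 IFF x4)) IFF NOT ((x4 IFF x3) IMPLIES (NOT (x1 IMPLIES x4) IMPLIES x3))) IFF (x2 XOR x3) = false IFF false = true
NOT (((x2 IFF NOT (x5 IFF x4)) IFF NOT ((x4 IFF x3) IMPLIES (NOT (x1 IMPLIES x4) IMPLIES x3))) IFF (x2 XOR x3)) = NOT true = false
NOT (((x2 IFF NOT (x5 IFF x4)) IFF NOT ((x4 IFF x3) IMPLIES (NOT (x1 IMPLIES x4) IMPLIES x3))) IFF (x2 XOR x3)) IMPLIES x1 = false IMPLIES false = true
x2 AND x5 = false AND true = false
x2 IFF (x2 AND x5) = false IFF false = true
(NOT (((x2 IFF NOT (x5 IFF x4)) IFF NOT ((x4 IFF x3) IMPLIES (NOT (x1 IMPLIES x4) IMPLIES x3))) IFF (x2 XOR x3)) IMPLIES x1) IMPLIES (x2 IFF (x2 AND x5)) = true IMPLIES true = true

true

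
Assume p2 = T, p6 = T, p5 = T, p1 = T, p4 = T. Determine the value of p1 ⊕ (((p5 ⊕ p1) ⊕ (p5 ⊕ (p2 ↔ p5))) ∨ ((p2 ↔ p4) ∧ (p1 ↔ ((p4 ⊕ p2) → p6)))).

F

p5 ⊕ p1 = T ⊕ T = F
p2 ↔ p5 = T ↔ T = T
p5 ⊕ (p2 ↔ p5) = T ⊕ T = F
(p5 ⊕ p1) ⊕ (p5 ⊕ (p2 ↔ p5)) = F ⊕ F = F
p2 ↔ p4 = T ↔ T = T
p4 ⊕ p2 = T ⊕ T = F
(p4 ⊕ p2) → p6 = F → T = T
p1 ↔ ((p4 ⊕ p2) → p6) = T ↔ T = T
(p2 ↔ p4) ∧ (p1 ↔ ((p4 ⊕ p2) → p6)) = T ∧ T = T
((p5 ⊕ p1) ⊕ (p5 ⊕ (p2 ↔ p5))) ∨ ((p2 ↔ p4) ∧ (p1 ↔ ((p4 ⊕ p2) → p6))) = F ∨ T = T
p1 ⊕ (((p5 ⊕ p1) ⊕ (p5 ⊕ (p2 ↔ p5))) ∨ ((p2 ↔ p4) ∧ (p1 ↔ ((p4 ⊕ p2) → p6)))) = T ⊕ T = F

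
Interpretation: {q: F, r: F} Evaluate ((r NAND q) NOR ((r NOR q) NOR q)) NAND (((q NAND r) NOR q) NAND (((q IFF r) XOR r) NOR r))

T

r NAND q = F NAND F = T
r NOR q = F NOR F = T
(r NOR q) NOR q = T NOR F = F
(r NAND q) NOR ((r NOR q) NOR q) = T NOR F = F
q NAND r = F NAND F = T
(q NAND r) NOR q = T NOR F = F
q IFF r = F IFF F = T
(q IFF r) XOR r = T XOR F = T
((q IFF r) XOR r) NOR r = T NOR F = F
((q NAND r) NOR q) NAND (((q IFF r) XOR r) NOR r) = F NAND F = T
((r NAND q) NOR ((r NOR q) NOR q)) NAND (((q NAND r) NOR q) NAND (((q IFF r) XOR r) NOR r)) = F NAND T = T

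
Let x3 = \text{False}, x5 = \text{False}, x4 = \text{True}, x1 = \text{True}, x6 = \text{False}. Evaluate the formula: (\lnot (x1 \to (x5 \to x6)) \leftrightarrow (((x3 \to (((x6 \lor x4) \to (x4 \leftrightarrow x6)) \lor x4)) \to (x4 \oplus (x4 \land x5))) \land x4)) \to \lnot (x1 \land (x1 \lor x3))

\text{True}

Substituting x3=\text{False}, x5=\text{False}, x4=\text{True}, x1=\text{True}, x6=\text{False}:
x5 \to x6 = \text{False} \to \text{False} = \text{True}
x1 \to (x5 \to x6) = \text{True} \to \text{True} = \text{True}
\lnot (x1 \to (x5 \to x6)) = \lnot \text{True} = \text{False}
x6 \lor x4 = \text{False} \lor \text{True} = \text{True}
x4 \leftrightarrow x6 = \text{True} \leftrightarrow \text{False} = \text{False}
(x6 \lor x4) \to (x4 \leftrightarrow x6) = \text{True} \to \text{False} = \text{False}
((x6 \lor x4) \to (x4 \leftrightarrow x6)) \lor x4 = \text{False} \lor \text{True} = \text{True}
x3 \to (((x6 \lor x4) \to (x4 \leftrightarrow x6)) \lor x4) = \text{False} \to \text{True} = \text{True}
x4 \land x5 = \text{True} \land \text{False} = \text{False}
x4 \oplus (x4 \land x5) = \text{True} \oplus \text{False} = \text{True}
(x3 \to (((x6 \lor x4) \to (x4 \leftrightarrow x6)) \lor x4)) \to (x4 \oplus (x4 \land x5)) = \text{True} \to \text{True} = \text{True}
((x3 \to (((x6 \lor x4) \to (x4 \leftrightarrow x6)) \lor x4)) \to (x4 \oplus (x4 \land x5))) \land x4 = \text{True} \land \text{True} = \text{True}
\lnot (x1 \to (x5 \to x6)) \leftrightarrow (((x3 \to (((x6 \lor x4) \to (x4 \leftrightarrow x6)) \lor x4)) \to (x4 \oplus (x4 \land x5))) \land x4) = \text{False} \leftrightarrow \text{True} = \text{False}
x1 \lor x3 = \text{True} \lor \text{False} = \text{True}
x1 \land (x1 \lor x3) = \text{True} \land \text{True} = \text{True}
\lnot (x1 \land (x1 \lor x3)) = \lnot \text{True} = \text{False}
(\lnot (x1 \to (x5 \to x6)) \leftrightarrow (((x3 \to (((x6 \lor x4) \to (x4 \leftrightarrow x6)) \lor x4)) \to (x4 \oplus (x4 \land x5))) \land x4)) \to \lnot (x1 \land (x1 \lor x3)) = \text{False} \to \text{False} = \text{True}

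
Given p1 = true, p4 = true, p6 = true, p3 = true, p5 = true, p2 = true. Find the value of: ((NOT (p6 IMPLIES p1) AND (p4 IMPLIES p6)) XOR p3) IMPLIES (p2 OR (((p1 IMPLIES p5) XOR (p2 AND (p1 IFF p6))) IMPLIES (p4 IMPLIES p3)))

true

p6 IMPLIES p1 = true IMPLIES true = true
NOT (p6 IMPLIES p1) = NOT true = false
p4 IMPLIES p6 = true IMPLIES true = true
NOT (p6 IMPLIES p1) AND (p4 IMPLIES p6) = false AND true = false
(NOT (p6 IMPLIES p1) AND (p4 IMPLIES p6)) XOR p3 = false XOR true = true
p1 IMPLIES p5 = true IMPLIES true = true
p1 IFF p6 = true IFF true = true
p2 AND (p1 IFF p6) = true AND true = true
(p1 IMPLIES p5) XOR (p2 AND (p1 IFF p6)) = true XOR true = false
p4 IMPLIES p3 = true IMPLIES true = true
((p1 IMPLIES p5) XOR (p2 AND (p1 IFF p6))) IMPLIES (p4 IMPLIES p3) = false IMPLIES true = true
p2 OR (((p1 IMPLIES p5) XOR (p2 AND (p1 IFF p6))) IMPLIES (p4 IMPLIES p3)) = true OR true = true
((NOT (p6 IMPLIES p1) AND (p4 IMPLIES p6)) XOR p3) IMPLIES (p2 OR (((p1 IMPLIES p5) XOR (p2 AND (p1 IFF p6))) IMPLIES (p4 IMPLIES p3))) = true IMPLIES true = true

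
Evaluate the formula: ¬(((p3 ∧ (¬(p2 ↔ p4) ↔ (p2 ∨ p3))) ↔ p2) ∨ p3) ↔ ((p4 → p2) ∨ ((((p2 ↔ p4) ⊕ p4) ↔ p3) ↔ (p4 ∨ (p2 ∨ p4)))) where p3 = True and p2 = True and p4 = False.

p2 ↔ p4 = True ↔ False = False
¬(p2 ↔ p4) = ¬False = True
p2 ∨ p3 = True ∨ True = True
¬(p2 ↔ p4) ↔ (p2 ∨ p3) = True ↔ True = True
p3 ∧ (¬(p2 ↔ p4) ↔ (p2 ∨ p3)) = True ∧ True = True
(p3 ∧ (¬(p2 ↔ p4) ↔ (p2 ∨ p3))) ↔ p2 = True ↔ True = True
((p3 ∧ (¬(p2 ↔ p4) ↔ (p2 ∨ p3))) ↔ p2) ∨ p3 = True ∨ True = True
¬(((p3 ∧ (¬(p2 ↔ p4) ↔ (p2 ∨ p3))) ↔ p2) ∨ p3) = ¬True = False
p4 → p2 = False → True = True
p2 ↔ p4 = True ↔ False = False
(p2 ↔ p4) ⊕ p4 = False ⊕ False = False
((p2 ↔ p4) ⊕ p4) ↔ p3 = False ↔ True = False
p2 ∨ p4 = True ∨ False = True
p4 ∨ (p2 ∨ p4) = False ∨ True = True
(((p2 ↔ p4) ⊕ p4) ↔ p3) ↔ (p4 ∨ (p2 ∨ p4)) = False ↔ True = False
(p4 → p2) ∨ ((((p2 ↔ p4) ⊕ p4) ↔ p3) ↔ (p4 ∨ (p2 ∨ p4))) = True ∨ False = True
¬(((p3 ∧ (¬(p2 ↔ p4) ↔ (p2 ∨ p3))) ↔ p2) ∨ p3) ↔ ((p4 → p2) ∨ ((((p2 ↔ p4) ⊕ p4) ↔ p3) ↔ (p4 ∨ (p2 ∨ p4)))) = False ↔ True = False

False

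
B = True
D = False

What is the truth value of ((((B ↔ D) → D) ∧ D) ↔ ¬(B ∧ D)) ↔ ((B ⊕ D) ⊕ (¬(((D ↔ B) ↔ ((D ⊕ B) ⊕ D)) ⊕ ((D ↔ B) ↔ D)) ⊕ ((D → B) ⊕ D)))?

Substituting B=True, D=False:
B ↔ D = True ↔ False = False
(B ↔ D) → D = False → False = True
((B ↔ D) → D) ∧ D = True ∧ False = False
B ∧ D = True ∧ False = False
¬(B ∧ D) = ¬False = True
(((B ↔ D) → D) ∧ D) ↔ ¬(B ∧ D) = False ↔ True = False
B ⊕ D = True ⊕ False = True
D ↔ B = False ↔ True = False
D ⊕ B = False ⊕ True = True
(D ⊕ B) ⊕ D = True ⊕ False = True
(D ↔ B) ↔ ((D ⊕ B) ⊕ D) = False ↔ True = False
D ↔ B = False ↔ True = False
(D ↔ B) ↔ D = False ↔ False = True
((D ↔ B) ↔ ((D ⊕ B) ⊕ D)) ⊕ ((D ↔ B) ↔ D) = False ⊕ True = True
¬(((D ↔ B) ↔ ((D ⊕ B) ⊕ D)) ⊕ ((D ↔ B) ↔ D)) = ¬True = False
D → B = False → True = True
(D → B) ⊕ D = True ⊕ False = True
¬(((D ↔ B) ↔ ((D ⊕ B) ⊕ D)) ⊕ ((D ↔ B) ↔ D)) ⊕ ((D → B) ⊕ D) = False ⊕ True = True
(B ⊕ D) ⊕ (¬(((D ↔ B) ↔ ((D ⊕ B) ⊕ D)) ⊕ ((D ↔ B) ↔ D)) ⊕ ((D → B) ⊕ D)) = True ⊕ True = False
((((B ↔ D) → D) ∧ D) ↔ ¬(B ∧ D)) ↔ ((B ⊕ D) ⊕ (¬(((D ↔ B) ↔ ((D ⊕ B) ⊕ D)) ⊕ ((D ↔ B) ↔ D)) ⊕ ((D → B) ⊕ D))) = False ↔ False = True

True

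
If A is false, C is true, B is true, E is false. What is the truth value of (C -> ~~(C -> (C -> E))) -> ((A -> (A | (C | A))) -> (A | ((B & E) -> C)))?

C -> E = T -> F = F
C -> (C -> E) = T -> F = F
~(C -> (C -> E)) = ~F = T
~~(C -> (C -> E)) = ~T = F
C -> ~~(C -> (C -> E)) = T -> F = F
C | A = T | F = T
A | (C | A) = F | T = T
A -> (A | (C | A)) = F -> T = T
B & E = T & F = F
(B & E) -> C = F -> T = T
A | ((B & E) -> C) = F | T = T
(A -> (A | (C | A))) -> (A | ((B & E) -> C)) = T -> T = T
(C -> ~~(C -> (C -> E))) -> ((A -> (A | (C | A))) -> (A | ((B & E) -> C))) = F -> T = T

T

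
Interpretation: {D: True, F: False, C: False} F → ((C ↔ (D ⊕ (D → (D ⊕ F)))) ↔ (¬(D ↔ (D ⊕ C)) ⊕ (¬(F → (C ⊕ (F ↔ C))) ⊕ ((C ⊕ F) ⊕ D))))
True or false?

True

Substituting D=True, F=False, C=False:
D ⊕ F = True ⊕ False = True
D → (D ⊕ F) = True → True = True
D ⊕ (D → (D ⊕ F)) = True ⊕ True = False
C ↔ (D ⊕ (D → (D ⊕ F))) = False ↔ False = True
D ⊕ C = True ⊕ False = True
D ↔ (D ⊕ C) = True ↔ True = True
¬(D ↔ (D ⊕ C)) = ¬True = False
F ↔ C = False ↔ False = True
C ⊕ (F ↔ C) = False ⊕ True = True
F → (C ⊕ (F ↔ C)) = False → True = True
¬(F → (C ⊕ (F ↔ C))) = ¬True = False
C ⊕ F = False ⊕ False = False
(C ⊕ F) ⊕ D = False ⊕ True = True
¬(F → (C ⊕ (F ↔ C))) ⊕ ((C ⊕ F) ⊕ D) = False ⊕ True = True
¬(D ↔ (D ⊕ C)) ⊕ (¬(F → (C ⊕ (F ↔ C))) ⊕ ((C ⊕ F) ⊕ D)) = False ⊕ True = True
(C ↔ (D ⊕ (D → (D ⊕ F)))) ↔ (¬(D ↔ (D ⊕ C)) ⊕ (¬(F → (C ⊕ (F ↔ C))) ⊕ ((C ⊕ F) ⊕ D))) = True ↔ True = True
F → ((C ↔ (D ⊕ (D → (D ⊕ F)))) ↔ (¬(D ↔ (D ⊕ C)) ⊕ (¬(F → (C ⊕ (F ↔ C))) ⊕ ((C ⊕ F) ⊕ D)))) = False → True = True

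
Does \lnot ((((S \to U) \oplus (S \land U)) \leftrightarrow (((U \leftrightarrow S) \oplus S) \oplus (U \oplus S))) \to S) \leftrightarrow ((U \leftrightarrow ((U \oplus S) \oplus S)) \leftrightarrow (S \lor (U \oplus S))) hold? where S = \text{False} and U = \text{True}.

\text{True}

Substituting S=\text{False}, U=\text{True}:
S \to U = \text{False} \to \text{True} = \text{True}
S \land U = \text{False} \land \text{True} = \text{False}
(S \to U) \oplus (S \land U) = \text{True} \oplus \text{False} = \text{True}
U \leftrightarrow S = \text{True} \leftrightarrow \text{False} = \text{False}
(U \leftrightarrow S) \oplus S = \text{False} \oplus \text{False} = \text{False}
U \oplus S = \text{True} \oplus \text{False} = \text{True}
((U \leftrightarrow S) \oplus S) \oplus (U \oplus S) = \text{False} \oplus \text{True} = \text{True}
((S \to U) \oplus (S \land U)) \leftrightarrow (((U \leftrightarrow S) \oplus S) \oplus (U \oplus S)) = \text{True} \leftrightarrow \text{True} = \text{True}
(((S \to U) \oplus (S \land U)) \leftrightarrow (((U \leftrightarrow S) \oplus S) \oplus (U \oplus S))) \to S = \text{True} \to \text{False} = \text{False}
\lnot ((((S \to U) \oplus (S \land U)) \leftrightarrow (((U \leftrightarrow S) \oplus S) \oplus (U \oplus S))) \to S) = \lnot \text{False} = \text{True}
U \oplus S = \text{True} \oplus \text{False} = \text{True}
(U \oplus S) \oplus S = \text{True} \oplus \text{False} = \text{True}
U \leftrightarrow ((U \oplus S) \oplus S) = \text{True} \leftrightarrow \text{True} = \text{True}
U \oplus S = \text{True} \oplus \text{False} = \text{True}
S \lor (U \oplus S) = \text{False} \lor \text{True} = \text{True}
(U \leftrightarrow ((U \oplus S) \oplus S)) \leftrightarrow (S \lor (U \oplus S)) = \text{True} \leftrightarrow \text{True} = \text{True}
\lnot ((((S \to U) \oplus (S \land U)) \leftrightarrow (((U \leftrightarrow S) \oplus S) \oplus (U \oplus S))) \to S) \leftrightarrow ((U \leftrightarrow ((U \oplus S) \oplus S)) \leftrightarrow (S \lor (U \oplus S))) = \text{True} \leftrightarrow \text{True} = \text{True}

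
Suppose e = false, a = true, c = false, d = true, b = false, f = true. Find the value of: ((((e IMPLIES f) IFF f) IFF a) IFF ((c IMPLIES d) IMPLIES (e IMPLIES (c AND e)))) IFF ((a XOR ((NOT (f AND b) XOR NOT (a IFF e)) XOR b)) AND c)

false

e IMPLIES f = false IMPLIES true = true
(e IMPLIES f) IFF f = true IFF true = true
((e IMPLIES f) IFF f) IFF a = true IFF true = true
c IMPLIES d = false IMPLIES true = true
c AND e = false AND false = false
e IMPLIES (c AND e) = false IMPLIES false = true
(c IMPLIES d) IMPLIES (e IMPLIES (c AND e)) = true IMPLIES true = true
(((e IMPLIES f) IFF f) IFF a) IFF ((c IMPLIES d) IMPLIES (e IMPLIES (c AND e))) = true IFF true = true
f AND b = true AND false = false
NOT (f AND b) = NOT false = true
a IFF e = true IFF false = false
NOT (a IFF e) = NOT false = true
NOT (f AND b) XOR NOT (a IFF e) = true XOR true = false
(NOT (f AND b) XOR NOT (a IFF e)) XOR b = false XOR false = false
a XOR ((NOT (f AND b) XOR NOT (a IFF e)) XOR b) = true XOR false = true
(a XOR ((NOT (f AND b) XOR NOT (a IFF e)) XOR b)) AND c = true AND false = false
((((e IMPLIES f) IFF f) IFF a) IFF ((c IMPLIES d) IMPLIES (e IMPLIES (c AND e)))) IFF ((a XOR ((NOT (f AND b) XOR NOT (a IFF e)) XOR b)) AND c) = true IFF false = false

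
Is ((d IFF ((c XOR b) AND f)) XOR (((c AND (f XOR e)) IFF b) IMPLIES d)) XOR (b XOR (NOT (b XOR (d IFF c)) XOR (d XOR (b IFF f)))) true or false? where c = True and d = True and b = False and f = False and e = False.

c XOR b = True XOR False = True
(c XOR b) AND f = True AND False = False
d IFF ((c XOR b) AND f) = True IFF False = False
f XOR e = False XOR False = False
c AND (f XOR e) = True AND False = False
(c AND (f XOR e)) IFF b = False IFF False = True
((c AND (f XOR e)) IFF b) IMPLIES d = True IMPLIES True = True
(d IFF ((c XOR b) AND f)) XOR (((c AND (f XOR e)) IFF b) IMPLIES d) = False XOR True = True
d IFF c = True IFF True = True
b XOR (d IFF c) = False XOR True = True
NOT (b XOR (d IFF c)) = NOT True = False
b IFF f = False IFF False = True
d XOR (b IFF f) = True XOR True = False
NOT (b XOR (d IFF c)) XOR (d XOR (b IFF f)) = False XOR False = False
b XOR (NOT (b XOR (d IFF c)) XOR (d XOR (b IFF f))) = False XOR False = False
((d IFF ((c XOR b) AND f)) XOR (((c AND (f XOR e)) IFF b) IMPLIES d)) XOR (b XOR (NOT (b XOR (d IFF c)) XOR (d XOR (b IFF f)))) = True XOR False = True

True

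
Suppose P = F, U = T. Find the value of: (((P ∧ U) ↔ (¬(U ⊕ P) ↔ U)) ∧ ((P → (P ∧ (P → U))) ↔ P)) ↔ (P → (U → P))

P ∧ U = F ∧ T = F
U ⊕ P = T ⊕ F = T
¬(U ⊕ P) = ¬T = F
¬(U ⊕ P) ↔ U = F ↔ T = F
(P ∧ U) ↔ (¬(U ⊕ P) ↔ U) = F ↔ F = T
P → U = F → T = T
P ∧ (P → U) = F ∧ T = F
P → (P ∧ (P → U)) = F → F = T
(P → (P ∧ (P → U))) ↔ P = T ↔ F = F
((P ∧ U) ↔ (¬(U ⊕ P) ↔ U)) ∧ ((P → (P ∧ (P → U))) ↔ P) = T ∧ F = F
U → P = T → F = F
P → (U → P) = F → F = T
(((P ∧ U) ↔ (¬(U ⊕ P) ↔ U)) ∧ ((P → (P ∧ (P → U))) ↔ P)) ↔ (P → (U → P)) = F ↔ T = F

F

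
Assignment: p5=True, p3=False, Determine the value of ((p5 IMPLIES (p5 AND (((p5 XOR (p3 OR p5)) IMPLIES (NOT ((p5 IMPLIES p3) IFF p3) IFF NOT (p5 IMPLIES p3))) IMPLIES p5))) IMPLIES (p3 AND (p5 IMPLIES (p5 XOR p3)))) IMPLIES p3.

p3 OR p5 = False OR True = True
p5 XOR (p3 OR p5) = True XOR True = False
p5 IMPLIES p3 = True IMPLIES False = False
(p5 IMPLIES p3) IFF p3 = False IFF False = True
NOT ((p5 IMPLIES p3) IFF p3) = NOT True = False
p5 IMPLIES p3 = True IMPLIES False = False
NOT (p5 IMPLIES p3) = NOT False = True
NOT ((p5 IMPLIES p3) IFF p3) IFF NOT (p5 IMPLIES p3) = False IFF True = False
(p5 XOR (p3 OR p5)) IMPLIES (NOT ((p5 IMPLIES p3) IFF p3) IFF NOT (p5 IMPLIES p3)) = False IMPLIES False = True
((p5 XOR (p3 OR p5)) IMPLIES (NOT ((p5 IMPLIES p3) IFF p3) IFF NOT (p5 IMPLIES p3))) IMPLIES p5 = True IMPLIES True = True
p5 AND (((p5 XOR (p3 OR p5)) IMPLIES (NOT ((p5 IMPLIES p3) IFF p3) IFF NOT (p5 IMPLIES p3))) IMPLIES p5) = True AND True = True
p5 IMPLIES (p5 AND (((p5 XOR (p3 OR p5)) IMPLIES (NOT ((p5 IMPLIES p3) IFF p3) IFF NOT (p5 IMPLIES p3))) IMPLIES p5)) = True IMPLIES True = True
p5 XOR p3 = True XOR False = True
p5 IMPLIES (p5 XOR p3) = True IMPLIES True = True
p3 AND (p5 IMPLIES (p5 XOR p3)) = False AND True = False
(p5 IMPLIES (p5 AND (((p5 XOR (p3 OR p5)) IMPLIES (NOT ((p5 IMPLIES p3) IFF p3) IFF NOT (p5 IMPLIES p3))) IMPLIES p5))) IMPLIES (p3 AND (p5 IMPLIES (p5 XOR p3))) = True IMPLIES False = False
((p5 IMPLIES (p5 AND (((p5 XOR (p3 OR p5)) IMPLIES (NOT ((p5 IMPLIES p3) IFF p3) IFF NOT (p5 IMPLIES p3))) IMPLIES p5))) IMPLIES (p3 AND (p5 IMPLIES (p5 XOR p3)))) IMPLIES p3 = False IMPLIES False = True

True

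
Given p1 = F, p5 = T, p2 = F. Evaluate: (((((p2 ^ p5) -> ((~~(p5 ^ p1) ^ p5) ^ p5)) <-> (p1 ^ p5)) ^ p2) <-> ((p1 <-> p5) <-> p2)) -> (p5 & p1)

F

p2 ^ p5 = F ^ T = T
p5 ^ p1 = T ^ F = T
~(p5 ^ p1) = ~T = F
~~(p5 ^ p1) = ~F = T
~~(p5 ^ p1) ^ p5 = T ^ T = F
(~~(p5 ^ p1) ^ p5) ^ p5 = F ^ T = T
(p2 ^ p5) -> ((~~(p5 ^ p1) ^ p5) ^ p5) = T -> T = T
p1 ^ p5 = F ^ T = T
((p2 ^ p5) -> ((~~(p5 ^ p1) ^ p5) ^ p5)) <-> (p1 ^ p5) = T <-> T = T
(((p2 ^ p5) -> ((~~(p5 ^ p1) ^ p5) ^ p5)) <-> (p1 ^ p5)) ^ p2 = T ^ F = T
p1 <-> p5 = F <-> T = F
(p1 <-> p5) <-> p2 = F <-> F = T
((((p2 ^ p5) -> ((~~(p5 ^ p1) ^ p5) ^ p5)) <-> (p1 ^ p5)) ^ p2) <-> ((p1 <-> p5) <-> p2) = T <-> T = T
p5 & p1 = T & F = F
(((((p2 ^ p5) -> ((~~(p5 ^ p1) ^ p5) ^ p5)) <-> (p1 ^ p5)) ^ p2) <-> ((p1 <-> p5) <-> p2)) -> (p5 & p1) = T -> F = F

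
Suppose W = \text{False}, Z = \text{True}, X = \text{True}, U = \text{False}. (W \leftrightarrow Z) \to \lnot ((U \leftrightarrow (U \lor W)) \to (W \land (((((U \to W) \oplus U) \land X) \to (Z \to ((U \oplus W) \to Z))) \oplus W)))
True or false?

W \leftrightarrow Z = \text{False} \leftrightarrow \text{True} = \text{False}
U \lor W = \text{False} \lor \text{False} = \text{False}
U \leftrightarrow (U \lor W) = \text{False} \leftrightarrow \text{False} = \text{True}
U \to W = \text{False} \to \text{False} = \text{True}
(U \to W) \oplus U = \text{True} \oplus \text{False} = \text{True}
((U \to W) \oplus U) \land X = \text{True} \land \text{True} = \text{True}
U \oplus W = \text{False} \oplus \text{False} = \text{False}
(U \oplus W) \to Z = \text{False} \to \text{True} = \text{True}
Z \to ((U \oplus W) \to Z) = \text{True} \to \text{True} = \text{True}
(((U \to W) \oplus U) \land X) \to (Z \to ((U \oplus W) \to Z)) = \text{True} \to \text{True} = \text{True}
((((U \to W) \oplus U) \land X) \to (Z \to ((U \oplus W) \to Z))) \oplus W = \text{True} \oplus \text{False} = \text{True}
W \land (((((U \to W) \oplus U) \land X) \to (Z \to ((U \oplus W) \to Z))) \oplus W) = \text{False} \land \text{True} = \text{False}
(U \leftrightarrow (U \lor W)) \to (W \land (((((U \to W) \oplus U) \land X) \to (Z \to ((U \oplus W) \to Z))) \oplus W)) = \text{True} \to \text{False} = \text{False}
\lnot ((U \leftrightarrow (U \lor W)) \to (W \land (((((U \to W) \oplus U) \land X) \to (Z \to ((U \oplus W) \to Z))) \oplus W))) = \lnot \text{False} = \text{True}
(W \leftrightarrow Z) \to \lnot ((U \leftrightarrow (U \lor W)) \to (W \land (((((U \to W) \oplus U) \land X) \to (Z \to ((U \oplus W) \to Z))) \oplus W))) = \text{False} \to \text{True} = \text{True}

\text{True}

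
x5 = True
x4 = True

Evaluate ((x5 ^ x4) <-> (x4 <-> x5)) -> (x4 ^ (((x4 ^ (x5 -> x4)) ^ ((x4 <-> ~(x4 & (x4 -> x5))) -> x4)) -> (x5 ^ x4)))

x5 ^ x4 = True ^ True = False
x4 <-> x5 = True <-> True = True
(x5 ^ x4) <-> (x4 <-> x5) = False <-> True = False
x5 -> x4 = True -> True = True
x4 ^ (x5 -> x4) = True ^ True = False
x4 -> x5 = True -> True = True
x4 & (x4 -> x5) = True & True = True
~(x4 & (x4 -> x5)) = ~True = False
x4 <-> ~(x4 & (x4 -> x5)) = True <-> False = False
(x4 <-> ~(x4 & (x4 -> x5))) -> x4 = False -> True = True
(x4 ^ (x5 -> x4)) ^ ((x4 <-> ~(x4 & (x4 -> x5))) -> x4) = False ^ True = True
x5 ^ x4 = True ^ True = False
((x4 ^ (x5 -> x4)) ^ ((x4 <-> ~(x4 & (x4 -> x5))) -> x4)) -> (x5 ^ x4) = True -> False = False
x4 ^ (((x4 ^ (x5 -> x4)) ^ ((x4 <-> ~(x4 & (x4 -> x5))) -> x4)) -> (x5 ^ x4)) = True ^ False = True
((x5 ^ x4) <-> (x4 <-> x5)) -> (x4 ^ (((x4 ^ (x5 -> x4)) ^ ((x4 <-> ~(x4 & (x4 -> x5))) -> x4)) -> (x5 ^ x4))) = False -> True = True

True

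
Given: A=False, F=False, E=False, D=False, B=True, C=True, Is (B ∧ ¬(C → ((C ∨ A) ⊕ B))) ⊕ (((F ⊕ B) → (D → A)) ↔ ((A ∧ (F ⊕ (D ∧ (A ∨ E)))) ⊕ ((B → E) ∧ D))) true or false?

True

C ∨ A = True ∨ False = True
(C ∨ A) ⊕ B = True ⊕ True = False
C → ((C ∨ A) ⊕ B) = True → False = False
¬(C → ((C ∨ A) ⊕ B)) = ¬False = True
B ∧ ¬(C → ((C ∨ A) ⊕ B)) = True ∧ True = True
F ⊕ B = False ⊕ True = True
D → A = False → False = True
(F ⊕ B) → (D → A) = True → True = True
A ∨ E = False ∨ False = False
D ∧ (A ∨ E) = False ∧ False = False
F ⊕ (D ∧ (A ∨ E)) = False ⊕ False = False
A ∧ (F ⊕ (D ∧ (A ∨ E))) = False ∧ False = False
B → E = True → False = False
(B → E) ∧ D = False ∧ False = False
(A ∧ (F ⊕ (D ∧ (A ∨ E)))) ⊕ ((B → E) ∧ D) = False ⊕ False = False
((F ⊕ B) → (D → A)) ↔ ((A ∧ (F ⊕ (D ∧ (A ∨ E)))) ⊕ ((B → E) ∧ D)) = True ↔ False = False
(B ∧ ¬(C → ((C ∨ A) ⊕ B))) ⊕ (((F ⊕ B) → (D → A)) ↔ ((A ∧ (F ⊕ (D ∧ (A ∨ E)))) ⊕ ((B → E) ∧ D))) = True ⊕ False = True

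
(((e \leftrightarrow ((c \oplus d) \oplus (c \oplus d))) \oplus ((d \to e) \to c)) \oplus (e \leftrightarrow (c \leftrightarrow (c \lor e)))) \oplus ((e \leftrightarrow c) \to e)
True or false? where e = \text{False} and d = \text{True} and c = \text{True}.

c \oplus d = \text{True} \oplus \text{True} = \text{False}
c \oplus d = \text{True} \oplus \text{True} = \text{False}
(c \oplus d) \oplus (c \oplus d) = \text{False} \oplus \text{False} = \text{False}
e \leftrightarrow ((c \oplus d) \oplus (c \oplus d)) = \text{False} \leftrightarrow \text{False} = \text{True}
d \to e = \text{True} \to \text{False} = \text{False}
(d \to e) \to c = \text{False} \to \text{True} = \text{True}
(e \leftrightarrow ((c \oplus d) \oplus (c \oplus d))) \oplus ((d \to e) \to c) = \text{True} \oplus \text{True} = \text{False}
c \lor e = \text{True} \lor \text{False} = \text{True}
c \leftrightarrow (c \lor e) = \text{True} \leftrightarrow \text{True} = \text{True}
e \leftrightarrow (c \leftrightarrow (c \lor e)) = \text{False} \leftrightarrow \text{True} = \text{False}
((e \leftrightarrow ((c \oplus d) \oplus (c \oplus d))) \oplus ((d \to e) \to c)) \oplus (e \leftrightarrow (c \leftrightarrow (c \lor e))) = \text{False} \oplus \text{False} = \text{False}
e \leftrightarrow c = \text{False} \leftrightarrow \text{True} = \text{False}
(e \leftrightarrow c) \to e = \text{False} \to \text{False} = \text{True}
(((e \leftrightarrow ((c \oplus d) \oplus (c \oplus d))) \oplus ((d \to e) \to c)) \oplus (e \leftrightarrow (c \leftrightarrow (c \lor e)))) \oplus ((e \leftrightarrow c) \to e) = \text{False} \oplus \text{True} = \text{True}

\text{True}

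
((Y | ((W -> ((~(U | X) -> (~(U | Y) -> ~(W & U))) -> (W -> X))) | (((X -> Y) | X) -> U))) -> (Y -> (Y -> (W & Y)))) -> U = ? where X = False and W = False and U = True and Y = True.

U | X = True | False = True
~(U | X) = ~True = False
U | Y = True | True = True
~(U | Y) = ~True = False
W & U = False & True = False
~(W & U) = ~False = True
~(U | Y) -> ~(W & U) = False -> True = True
~(U | X) -> (~(U | Y) -> ~(W & U)) = False -> True = True
W -> X = False -> False = True
(~(U | X) -> (~(U | Y) -> ~(W & U))) -> (W -> X) = True -> True = True
W -> ((~(U | X) -> (~(U | Y) -> ~(W & U))) -> (W -> X)) = False -> True = True
X -> Y = False -> True = True
(X -> Y) | X = True | False = True
((X -> Y) | X) -> U = True -> True = True
(W -> ((~(U | X) -> (~(U | Y) -> ~(W & U))) -> (W -> X))) | (((X -> Y) | X) -> U) = True | True = True
Y | ((W -> ((~(U | X) -> (~(U | Y) -> ~(W & U))) -> (W -> X))) | (((X -> Y) | X) -> U)) = True | True = True
W & Y = False & True = False
Y -> (W & Y) = True -> False = False
Y -> (Y -> (W & Y)) = True -> False = False
(Y | ((W -> ((~(U | X) -> (~(U | Y) -> ~(W & U))) -> (W -> X))) | (((X -> Y) | X) -> U))) -> (Y -> (Y -> (W & Y))) = True -> False = False
((Y | ((W -> ((~(U | X) -> (~(U | Y) -> ~(W & U))) -> (W -> X))) | (((X -> Y) | X) -> U))) -> (Y -> (Y -> (W & Y)))) -> U = False -> True = True

True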